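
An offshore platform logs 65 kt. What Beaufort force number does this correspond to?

65 kt lies in the Beaufort 12 band (hurricane force, ≥64 kt).

Beaufort force 12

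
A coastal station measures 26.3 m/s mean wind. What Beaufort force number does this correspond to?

26.3 m/s lies in the Beaufort 10 band (storm, 24.5–28.4 m/s).

Beaufort force 10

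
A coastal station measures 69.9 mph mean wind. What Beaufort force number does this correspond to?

Beaufort force 11

69.9 mph = 31.2 m/s, which is Beaufort 11 (violent storm, 28.5–32.6 m/s).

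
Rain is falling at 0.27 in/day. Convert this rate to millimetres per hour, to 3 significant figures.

0.27 in/day × 25.4 mm/in × 0.0416667 day/hour = 0.286 mm/hour.

0.286 mm/hour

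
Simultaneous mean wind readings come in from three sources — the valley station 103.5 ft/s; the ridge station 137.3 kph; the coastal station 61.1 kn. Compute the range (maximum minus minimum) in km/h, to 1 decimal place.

24.1 km/h

the valley station: 103.5 ft/s = 113.568 km/h.
the coastal station: 61.1 kt = 113.157 km/h.
Spread: 137.300 − 113.157 = 24.1 km/h.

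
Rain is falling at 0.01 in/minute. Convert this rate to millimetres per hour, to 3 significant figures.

0.01 in/minute × 25.4 mm/in × 60 minute/hour = 15.2 mm/hour.

15.2 mm/hour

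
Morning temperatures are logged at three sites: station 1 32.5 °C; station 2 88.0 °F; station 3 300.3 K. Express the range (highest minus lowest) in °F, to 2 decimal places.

station 2: 88.0 °F = 31.111 °C.
station 3: 300.3 K = 27.150 °C.
Spread: 32.500 − 27.150 = 5.350 °C = 9.63 °F.

9.63 °F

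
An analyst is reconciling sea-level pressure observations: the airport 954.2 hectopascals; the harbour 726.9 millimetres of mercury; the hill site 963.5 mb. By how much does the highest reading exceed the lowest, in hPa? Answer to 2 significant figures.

15 hPa

the harbour: 726.9 mmHg = 969.12 hPa.
the hill site: 963.5 mb = 963.50 hPa.
Spread: 969.12 − 954.20 = 15 hPa.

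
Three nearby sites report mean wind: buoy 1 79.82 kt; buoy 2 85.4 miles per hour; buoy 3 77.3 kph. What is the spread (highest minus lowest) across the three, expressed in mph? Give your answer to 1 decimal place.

buoy 1: 79.82 kt = 91.855 mph.
buoy 3: 77.3 km/h = 48.032 mph.
Spread: 91.855 − 48.032 = 43.8 mph.

43.8 mph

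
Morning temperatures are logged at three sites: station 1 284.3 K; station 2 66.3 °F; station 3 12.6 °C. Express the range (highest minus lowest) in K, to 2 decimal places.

7.91 K

station 1: 284.3 K = 11.150 °C.
station 2: 66.3 °F = 19.056 °C.
Spread: 19.056 − 11.150 = 7.906 °C.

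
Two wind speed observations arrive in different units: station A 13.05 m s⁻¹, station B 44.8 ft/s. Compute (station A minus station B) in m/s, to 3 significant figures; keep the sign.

station B: 44.8 ft/s = 13.65504 m/s.
Difference: 13.05000 − 13.65504 = -0.605 m/s.

-0.605 m/s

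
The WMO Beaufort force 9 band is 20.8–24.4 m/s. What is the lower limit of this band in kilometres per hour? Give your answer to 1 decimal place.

20.8–24.4 m/s × 3.6 = 74.9–87.8 km/h.

74.9 km/h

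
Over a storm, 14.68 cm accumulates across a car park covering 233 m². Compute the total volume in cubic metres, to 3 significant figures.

Depth: 14.68 cm × 10 = 146.8 mm.
1 mm over 1 m² is 1 L, so volume = 146.8 × 233 = 34204.4 L = 34.2 m³.

34.2 cubic metres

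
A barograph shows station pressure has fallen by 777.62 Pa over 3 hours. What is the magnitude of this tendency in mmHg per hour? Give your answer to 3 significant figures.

1.94 mmHg per hour

777.62 Pa / 3 h × 0.00750062 mmHg/Pa = 1.94 mmHg/h.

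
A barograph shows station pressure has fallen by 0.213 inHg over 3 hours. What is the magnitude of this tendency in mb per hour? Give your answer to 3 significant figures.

0.213 inHg / 3 h × 33.8639 mb/inHg = 2.40 mb/h.

2.40 mb per hour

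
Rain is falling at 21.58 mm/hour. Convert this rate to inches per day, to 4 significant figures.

20.39 in/day

21.58 mm/hour × 0.0393701 in/mm × 24 hour/day = 20.39 in/day.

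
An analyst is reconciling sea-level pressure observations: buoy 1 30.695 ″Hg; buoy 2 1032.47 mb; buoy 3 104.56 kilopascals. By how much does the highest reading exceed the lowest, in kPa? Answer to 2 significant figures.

buoy 1: 30.695 inHg = 103.945 kPa.
buoy 2: 1032.47 mb = 103.247 kPa.
Spread: 104.560 − 103.247 = 1.3 kPa.

1.3 kPa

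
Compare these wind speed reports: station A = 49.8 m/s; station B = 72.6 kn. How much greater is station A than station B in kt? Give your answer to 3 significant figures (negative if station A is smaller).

station A: 49.8 m/s = 96.803 kt.
Difference: 96.803 − 72.600 = 24.2 kt.

24.2 kt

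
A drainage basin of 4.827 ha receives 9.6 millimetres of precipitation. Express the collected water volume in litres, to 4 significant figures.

Area: 4.827 ha = 48270 m².
1 mm over 1 m² is 1 L, so volume = 9.6 × 48270 = 463392 L ≈ 463400 L.

463400 litres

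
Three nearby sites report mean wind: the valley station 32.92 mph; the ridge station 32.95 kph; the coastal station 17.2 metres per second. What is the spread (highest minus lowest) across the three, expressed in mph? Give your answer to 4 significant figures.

the ridge station: 32.95 km/h = 20.4742 mph.
the coastal station: 17.2 m/s = 38.4753 mph.
Spread: 38.4753 − 20.4742 = 18.00 mph.

18.00 mph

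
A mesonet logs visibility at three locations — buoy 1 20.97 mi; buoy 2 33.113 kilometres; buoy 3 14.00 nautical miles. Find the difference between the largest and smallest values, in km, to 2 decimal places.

7.82 km

buoy 1: 20.97 SM = 33.7479 km.
buoy 3: 14.00 nmi = 25.9280 km.
Spread: 33.7479 − 25.9280 = 7.82 km.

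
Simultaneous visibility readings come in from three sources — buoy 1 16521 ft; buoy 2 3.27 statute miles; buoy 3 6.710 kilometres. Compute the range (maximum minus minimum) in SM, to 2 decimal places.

1.04 SM

buoy 1: 16521 ft = 3.1290 SM.
buoy 3: 6.710 km = 4.1694 SM.
Spread: 4.1694 − 3.1290 = 1.04 SM.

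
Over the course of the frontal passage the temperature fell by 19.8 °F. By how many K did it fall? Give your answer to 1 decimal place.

11.0 K

A change of 1 °C equals a change of 1.8 °F: ΔK = 19.8 × 0.5556 = 11.0 K.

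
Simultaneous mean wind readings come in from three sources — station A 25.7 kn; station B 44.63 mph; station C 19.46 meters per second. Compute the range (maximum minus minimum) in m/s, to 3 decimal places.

station A: 25.7 kt = 13.22122 m/s.
station B: 44.63 mph = 19.95140 m/s.
Spread: 19.95140 − 13.22122 = 6.730 m/s.

6.730 m/s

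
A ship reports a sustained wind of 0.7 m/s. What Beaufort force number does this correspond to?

Beaufort force 1

0.7 m/s lies in the Beaufort 1 band (light air, 0.3–1.5 m/s).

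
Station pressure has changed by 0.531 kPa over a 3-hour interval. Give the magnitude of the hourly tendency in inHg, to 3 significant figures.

0.0523 inHg per hour

0.531 kPa / 3 h × 0.2953 inHg/kPa = 0.0523 inHg/h.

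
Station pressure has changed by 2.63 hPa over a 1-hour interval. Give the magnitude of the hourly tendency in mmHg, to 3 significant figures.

2.63 hPa / 1 h × 0.750062 mmHg/hPa = 1.97 mmHg/h.

1.97 mmHg per hour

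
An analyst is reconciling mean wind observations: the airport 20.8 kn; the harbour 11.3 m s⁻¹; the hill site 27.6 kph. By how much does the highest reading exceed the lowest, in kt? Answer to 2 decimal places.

the harbour: 11.3 m/s = 21.9654 kt.
the hill site: 27.6 km/h = 14.9028 kt.
Spread: 21.9654 − 14.9028 = 7.06 kt.

7.06 kt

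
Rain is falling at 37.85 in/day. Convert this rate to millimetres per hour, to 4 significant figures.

37.85 in/day × 25.4 mm/in × 0.0416667 day/hour = 40.06 mm/hour.

40.06 mm/hour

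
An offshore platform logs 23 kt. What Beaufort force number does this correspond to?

Beaufort force 6

23 kt lies in the Beaufort 6 band (strong breeze, 22–27 kt).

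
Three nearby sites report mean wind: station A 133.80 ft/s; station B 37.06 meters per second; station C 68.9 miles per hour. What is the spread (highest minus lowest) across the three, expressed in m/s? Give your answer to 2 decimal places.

station A: 133.80 ft/s = 40.7822 m/s.
station C: 68.9 mph = 30.8011 m/s.
Spread: 40.7822 − 30.8011 = 9.98 m/s.

9.98 m/s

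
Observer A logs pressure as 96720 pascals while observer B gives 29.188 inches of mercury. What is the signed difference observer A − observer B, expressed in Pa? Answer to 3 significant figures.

observer B: 29.188 inHg = 98841.92 Pa.
Difference: 96720.00 − 98841.92 = -2120 Pa.

-2120 Pa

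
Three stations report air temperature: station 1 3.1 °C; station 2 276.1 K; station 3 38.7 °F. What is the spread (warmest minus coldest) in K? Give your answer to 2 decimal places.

station 2: 276.1 K = 2.950 °C.
station 3: 38.7 °F = 3.722 °C.
Spread: 3.722 − 2.950 = 0.772 °C.

0.77 K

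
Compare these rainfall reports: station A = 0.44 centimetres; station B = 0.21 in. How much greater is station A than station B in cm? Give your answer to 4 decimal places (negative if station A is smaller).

station B: 0.21 in = 0.533400 cm.
Difference: 0.440000 − 0.533400 = -0.0934 cm.

-0.0934 cm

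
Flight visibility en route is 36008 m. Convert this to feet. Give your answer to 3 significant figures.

1 m = 3.28084 ft, so 36008 × 3.28084 = 118000 ft.

118000 ft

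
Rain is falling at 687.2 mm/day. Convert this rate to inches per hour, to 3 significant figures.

687.2 mm/day × 0.0393701 in/mm × 0.0416667 day/hour = 1.13 in/hour.

1.13 in/hour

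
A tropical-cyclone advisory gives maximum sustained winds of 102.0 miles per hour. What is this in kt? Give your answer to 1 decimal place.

88.6 kt

1 mph = 0.868976 kt, so 102.0 × 0.868976 = 88.6 kt.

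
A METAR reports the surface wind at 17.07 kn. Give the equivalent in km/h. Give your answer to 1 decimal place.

1 kt = 1.852 km/h, so 17.07 × 1.852 = 31.6 km/h.

31.6 km/h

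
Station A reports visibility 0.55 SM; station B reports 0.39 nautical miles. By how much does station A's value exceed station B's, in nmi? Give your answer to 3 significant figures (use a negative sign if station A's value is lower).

0.0879 nmi

station A: 0.55 SM = 0.477937 nmi.
Difference: 0.477937 − 0.390000 = 0.0879 nmi.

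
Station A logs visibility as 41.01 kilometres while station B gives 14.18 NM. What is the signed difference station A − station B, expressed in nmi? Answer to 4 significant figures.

7.964 nmi

station A: 41.01 km = 22.14363 nmi.
Difference: 22.14363 − 14.18000 = 7.964 nmi.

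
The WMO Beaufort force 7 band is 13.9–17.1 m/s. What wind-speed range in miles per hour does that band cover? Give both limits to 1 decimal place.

31.1 to 38.3 mph

13.9–17.1 m/s × 2.237 = 31.1–38.3 mph.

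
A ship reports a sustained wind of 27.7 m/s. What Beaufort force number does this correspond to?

Beaufort force 10

27.7 m/s lies in the Beaufort 10 band (storm, 24.5–28.4 m/s).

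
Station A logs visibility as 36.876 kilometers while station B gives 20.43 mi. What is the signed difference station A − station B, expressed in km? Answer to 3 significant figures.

4.00 km

station B: 20.43 SM = 32.8789 km.
Difference: 36.8760 − 32.8789 = 4.00 km.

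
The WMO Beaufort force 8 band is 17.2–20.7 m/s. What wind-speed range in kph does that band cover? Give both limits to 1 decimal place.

17.2–20.7 m/s × 3.6 = 61.9–74.5 km/h.

61.9 to 74.5 km/h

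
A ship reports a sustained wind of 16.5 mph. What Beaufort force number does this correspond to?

Beaufort force 4

16.5 mph = 7.4 m/s, which is Beaufort 4 (moderate breeze, 5.5–7.9 m/s).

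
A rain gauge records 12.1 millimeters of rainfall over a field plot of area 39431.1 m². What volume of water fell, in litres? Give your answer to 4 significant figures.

477100 litres

1 mm over 1 m² is 1 L, so volume = 12.1 × 39431.1 = 477116.31 L ≈ 477100 L.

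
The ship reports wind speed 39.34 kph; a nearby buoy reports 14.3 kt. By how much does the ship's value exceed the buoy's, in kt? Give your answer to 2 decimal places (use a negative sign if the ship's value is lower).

the ship: 39.34 km/h = 21.2419 kt.
Difference: 21.2419 − 14.3000 = 6.94 kt.

6.94 kt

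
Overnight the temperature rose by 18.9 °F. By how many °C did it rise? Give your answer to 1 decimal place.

10.5 °C

A change of 1 °C equals a change of 1.8 °F: Δ°C = 18.9 × 0.5556 = 10.5 °C.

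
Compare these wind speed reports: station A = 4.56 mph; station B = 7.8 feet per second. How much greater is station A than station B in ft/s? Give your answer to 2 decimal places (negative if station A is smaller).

station A: 4.56 mph = 6.6880 ft/s.
Difference: 6.6880 − 7.8000 = -1.11 ft/s.

-1.11 ft/s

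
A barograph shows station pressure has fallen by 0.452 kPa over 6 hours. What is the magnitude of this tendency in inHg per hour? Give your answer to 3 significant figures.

0.0222 inHg per hour

0.452 kPa / 6 h × 0.2953 inHg/kPa = 0.0222 inHg/h.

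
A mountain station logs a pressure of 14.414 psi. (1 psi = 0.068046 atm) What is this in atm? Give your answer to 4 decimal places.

1 psi = 0.068046 atm, so 14.414 × 0.068046 = 0.9808 atm.

0.9808 atm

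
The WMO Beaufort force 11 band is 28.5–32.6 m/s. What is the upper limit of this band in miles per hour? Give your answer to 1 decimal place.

28.5–32.6 m/s × 2.237 = 63.8–72.9 mph.

72.9 mph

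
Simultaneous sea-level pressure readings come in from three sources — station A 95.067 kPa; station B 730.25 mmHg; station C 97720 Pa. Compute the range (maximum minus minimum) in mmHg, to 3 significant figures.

station A: 95.067 kPa = 713.061 mmHg.
station C: 97720 Pa = 732.960 mmHg.
Spread: 732.960 − 713.061 = 19.9 mmHg.

19.9 mmHg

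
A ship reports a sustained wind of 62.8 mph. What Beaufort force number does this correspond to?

62.8 mph = 28.1 m/s, which is Beaufort 10 (storm, 24.5–28.4 m/s).

Beaufort force 10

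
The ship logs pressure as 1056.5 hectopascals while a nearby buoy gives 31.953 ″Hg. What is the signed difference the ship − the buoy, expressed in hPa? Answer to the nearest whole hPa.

the buoy: 31.953 inHg = 1082.05 hPa.
Difference: 1056.50 − 1082.05 = -26 hPa.

-26 hPa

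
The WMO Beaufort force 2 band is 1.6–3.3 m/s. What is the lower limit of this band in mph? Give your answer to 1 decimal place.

1.6–3.3 m/s × 2.237 = 3.6–7.4 mph.

3.6 mph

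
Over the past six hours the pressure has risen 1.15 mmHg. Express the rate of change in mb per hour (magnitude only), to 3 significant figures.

0.256 mb per hour

1.15 mmHg / 6 h × 1.33322 mb/mmHg = 0.256 mb/h.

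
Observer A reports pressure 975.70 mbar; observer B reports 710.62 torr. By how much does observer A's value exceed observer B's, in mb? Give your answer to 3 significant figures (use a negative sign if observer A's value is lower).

observer B: 710.62 mmHg = 947.416 mb.
Difference: 975.700 − 947.416 = 28.3 mb.

28.3 mb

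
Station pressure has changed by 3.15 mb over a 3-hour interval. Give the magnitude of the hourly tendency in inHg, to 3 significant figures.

3.15 mb / 3 h × 0.02953 inHg/mb = 0.0310 inHg/h.

0.0310 inHg per hour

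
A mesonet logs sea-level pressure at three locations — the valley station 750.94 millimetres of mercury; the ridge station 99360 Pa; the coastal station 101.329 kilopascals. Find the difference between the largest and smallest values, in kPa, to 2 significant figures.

the valley station: 750.94 mmHg = 100.117 kPa.
the ridge station: 99360 Pa = 99.360 kPa.
Spread: 101.329 − 99.360 = 2.0 kPa.

2.0 kPa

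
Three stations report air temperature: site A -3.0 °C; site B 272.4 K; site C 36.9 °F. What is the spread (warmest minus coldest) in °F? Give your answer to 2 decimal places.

site B: 272.4 K = -0.750 °C.
site C: 36.9 °F = 2.722 °C.
Spread: 2.722 − (-3.000) = 5.722 °C = 10.30 °F.

10.30 °F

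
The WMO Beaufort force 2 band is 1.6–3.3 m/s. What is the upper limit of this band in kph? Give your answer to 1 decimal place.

1.6–3.3 m/s × 3.6 = 5.8–11.9 km/h.

11.9 km/h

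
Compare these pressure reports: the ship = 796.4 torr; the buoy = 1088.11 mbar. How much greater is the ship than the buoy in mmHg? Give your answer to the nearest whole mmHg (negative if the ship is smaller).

-20 mmHg

the buoy: 1088.11 mb = 816.15 mmHg.
Difference: 796.40 − 816.15 = -20 mmHg.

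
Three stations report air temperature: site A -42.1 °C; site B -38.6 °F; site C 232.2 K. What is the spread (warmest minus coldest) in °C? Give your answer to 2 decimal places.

2.88 °C

site B: -38.6 °F = -39.222 °C.
site C: 232.2 K = -40.950 °C.
Spread: (-39.222) − (-42.100) = 2.878 °C.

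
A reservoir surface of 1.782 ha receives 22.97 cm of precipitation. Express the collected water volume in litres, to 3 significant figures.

Depth: 22.97 cm × 10 = 229.7 mm.
Area: 1.782 ha = 17820 m².
1 mm over 1 m² is 1 L, so volume = 229.7 × 17820 = 4093254 L ≈ 4090000 L.

4090000 litres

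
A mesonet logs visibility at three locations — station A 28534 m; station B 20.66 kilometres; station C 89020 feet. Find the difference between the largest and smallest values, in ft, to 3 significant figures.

25800 ft

station A: 28534 m = 93615.49 ft.
station B: 20.66 km = 67782.15 ft.
Spread: 93615.49 − 67782.15 = 25800 ft.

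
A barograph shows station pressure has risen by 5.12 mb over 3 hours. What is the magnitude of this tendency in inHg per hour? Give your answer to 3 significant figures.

0.0504 inHg per hour

5.12 mb / 3 h × 0.02953 inHg/mb = 0.0504 inHg/h.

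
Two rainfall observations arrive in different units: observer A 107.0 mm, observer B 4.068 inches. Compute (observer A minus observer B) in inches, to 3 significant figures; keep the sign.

0.145 in

observer A: 107.0 mm = 4.21260 in.
Difference: 4.21260 − 4.06800 = 0.145 in.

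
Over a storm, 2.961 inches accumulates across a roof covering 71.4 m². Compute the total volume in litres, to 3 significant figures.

Depth: 2.961 in × 25.4 = 75.2094 mm.
1 mm over 1 m² is 1 L, so volume = 75.2094 × 71.4 = 5369.9512 L ≈ 5370 L.

5370 litres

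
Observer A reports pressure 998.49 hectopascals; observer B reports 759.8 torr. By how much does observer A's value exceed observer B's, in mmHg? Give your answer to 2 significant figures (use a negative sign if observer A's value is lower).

-11 mmHg

observer A: 998.49 hPa = 748.93 mmHg.
Difference: 748.93 − 759.80 = -11 mmHg.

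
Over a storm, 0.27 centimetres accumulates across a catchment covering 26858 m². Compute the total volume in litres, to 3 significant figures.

Depth: 0.27 cm × 10 = 2.7 mm.
1 mm over 1 m² is 1 L, so volume = 2.7 × 26858 = 72516.6 L ≈ 72500 L.

72500 litres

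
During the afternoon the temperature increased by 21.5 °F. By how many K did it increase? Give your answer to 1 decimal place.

11.9 K

Converting a difference, only the 9/5 scale factor applies: ΔK = 21.5 × 0.5556 = 11.9 K.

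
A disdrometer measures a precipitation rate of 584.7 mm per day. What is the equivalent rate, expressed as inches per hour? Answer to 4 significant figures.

0.9592 in/hour

584.7 mm/day × 0.0393701 in/mm × 0.0416667 day/hour = 0.9592 in/hour.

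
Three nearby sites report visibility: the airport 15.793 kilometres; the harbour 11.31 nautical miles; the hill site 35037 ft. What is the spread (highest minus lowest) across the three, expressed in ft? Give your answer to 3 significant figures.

33700 ft

the airport: 15.793 km = 51814.30 ft.
the harbour: 11.31 nmi = 68720.87 ft.
Spread: 68720.87 − 35037.00 = 33700 ft.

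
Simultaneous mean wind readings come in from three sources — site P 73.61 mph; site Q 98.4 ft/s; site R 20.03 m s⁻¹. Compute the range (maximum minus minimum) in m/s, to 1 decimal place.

site P: 73.61 mph = 32.907 m/s.
site Q: 98.4 ft/s = 29.992 m/s.
Spread: 32.907 − 20.030 = 12.9 m/s.

12.9 m/s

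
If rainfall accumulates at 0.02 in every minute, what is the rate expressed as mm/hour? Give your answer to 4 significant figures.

0.02 in/minute × 25.4 mm/in × 60 minute/hour = 30.48 mm/hour.

30.48 mm/hour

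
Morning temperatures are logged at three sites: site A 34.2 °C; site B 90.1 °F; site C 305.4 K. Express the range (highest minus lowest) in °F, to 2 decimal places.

3.51 °F

site B: 90.1 °F = 32.278 °C.
site C: 305.4 K = 32.250 °C.
Spread: 34.200 − 32.250 = 1.950 °C = 3.51 °F.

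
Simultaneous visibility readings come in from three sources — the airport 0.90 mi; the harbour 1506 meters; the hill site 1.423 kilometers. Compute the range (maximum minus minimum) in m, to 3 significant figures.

the airport: 0.90 SM = 1448.410 m.
the hill site: 1.423 km = 1423.000 m.
Spread: 1506.000 − 1423.000 = 83.0 m.

83.0 m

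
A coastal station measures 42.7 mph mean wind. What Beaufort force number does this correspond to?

Beaufort force 8

42.7 mph = 19.1 m/s, which is Beaufort 8 (gale, 17.2–20.7 m/s).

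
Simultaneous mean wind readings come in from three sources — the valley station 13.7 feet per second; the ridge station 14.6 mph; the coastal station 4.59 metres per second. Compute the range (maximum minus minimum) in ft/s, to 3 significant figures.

7.71 ft/s

the ridge station: 14.6 mph = 21.4133 ft/s.
the coastal station: 4.59 m/s = 15.0591 ft/s.
Spread: 21.4133 − 13.7000 = 7.71 ft/s.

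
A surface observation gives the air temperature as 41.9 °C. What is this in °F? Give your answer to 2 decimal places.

107.42 °F

°F = °C × 9/5 + 32 = 41.9 × 1.8 + 32 = 107.42 °F.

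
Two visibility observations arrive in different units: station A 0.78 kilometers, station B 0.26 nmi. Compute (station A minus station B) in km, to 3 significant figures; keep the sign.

station B: 0.26 nmi = 0.48152 km.
Difference: 0.78000 − 0.48152 = 0.298 km.

0.298 km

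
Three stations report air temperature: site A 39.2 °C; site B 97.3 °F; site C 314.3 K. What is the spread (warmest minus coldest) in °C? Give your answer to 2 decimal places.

site B: 97.3 °F = 36.278 °C.
site C: 314.3 K = 41.150 °C.
Spread: 41.150 − 36.278 = 4.872 °C.

4.87 °C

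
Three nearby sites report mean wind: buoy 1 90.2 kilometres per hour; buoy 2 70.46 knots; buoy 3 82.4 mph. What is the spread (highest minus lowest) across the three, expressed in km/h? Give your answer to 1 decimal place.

buoy 2: 70.46 kt = 130.492 km/h.
buoy 3: 82.4 mph = 132.610 km/h.
Spread: 132.610 − 90.200 = 42.4 km/h.

42.4 km/h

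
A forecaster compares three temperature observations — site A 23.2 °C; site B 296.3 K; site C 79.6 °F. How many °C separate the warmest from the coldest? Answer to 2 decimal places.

site B: 296.3 K = 23.150 °C.
site C: 79.6 °F = 26.444 °C.
Spread: 26.444 − 23.150 = 3.294 °C.

3.29 °C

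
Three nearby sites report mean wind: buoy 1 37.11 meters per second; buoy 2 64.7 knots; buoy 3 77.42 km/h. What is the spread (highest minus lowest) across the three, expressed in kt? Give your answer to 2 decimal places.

buoy 1: 37.11 m/s = 72.1361 kt.
buoy 3: 77.42 km/h = 41.8035 kt.
Spread: 72.1361 − 41.8035 = 30.33 kt.

30.33 kt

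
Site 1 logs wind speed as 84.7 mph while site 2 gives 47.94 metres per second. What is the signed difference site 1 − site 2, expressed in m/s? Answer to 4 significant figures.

site 1: 84.7 mph = 37.8643 m/s.
Difference: 37.8643 − 47.9400 = -10.08 m/s.

-10.08 m/s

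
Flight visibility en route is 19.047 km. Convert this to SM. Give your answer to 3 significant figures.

1 km = 0.621371 SM, so 19.047 × 0.621371 = 11.8 SM.

11.8 SM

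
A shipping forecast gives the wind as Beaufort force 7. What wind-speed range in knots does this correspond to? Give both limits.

28 to 33 kt

Beaufort 7 (near gale) spans 28–33 knots.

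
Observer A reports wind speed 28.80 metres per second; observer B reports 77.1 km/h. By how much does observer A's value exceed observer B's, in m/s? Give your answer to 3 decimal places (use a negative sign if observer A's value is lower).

observer B: 77.1 km/h = 21.41667 m/s.
Difference: 28.80000 − 21.41667 = 7.383 m/s.

7.383 m/s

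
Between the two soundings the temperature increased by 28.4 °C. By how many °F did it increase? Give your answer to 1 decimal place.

For a temperature change the 32° offset cancels: Δ°F = 28.4 × 1.8 = 51.1 °F.

51.1 °F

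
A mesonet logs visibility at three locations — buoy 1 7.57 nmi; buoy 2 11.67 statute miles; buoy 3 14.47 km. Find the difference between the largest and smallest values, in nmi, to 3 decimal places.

buoy 2: 11.67 SM = 10.14095 nmi.
buoy 3: 14.47 km = 7.81317 nmi.
Spread: 10.14095 − 7.57000 = 2.571 nmi.

2.571 nmi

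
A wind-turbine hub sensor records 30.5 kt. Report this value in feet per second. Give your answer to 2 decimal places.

1 kt = 1.68781 ft/s, so 30.5 × 1.68781 = 51.48 ft/s.

51.48 ft/s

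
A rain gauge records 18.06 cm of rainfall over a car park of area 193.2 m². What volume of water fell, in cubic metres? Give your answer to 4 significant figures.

34.89 cubic metres

Depth: 18.06 cm × 10 = 180.6 mm.
1 mm over 1 m² is 1 L, so volume = 180.6 × 193.2 = 34891.92 L = 34.89 m³.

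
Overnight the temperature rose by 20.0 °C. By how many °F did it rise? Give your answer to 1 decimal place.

36.0 °F

For a temperature change the 32° offset cancels: Δ°F = 20.0 × 1.8 = 36.0 °F.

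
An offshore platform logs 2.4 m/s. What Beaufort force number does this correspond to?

Beaufort force 2

2.4 m/s lies in the Beaufort 2 band (light breeze, 1.6–3.3 m/s).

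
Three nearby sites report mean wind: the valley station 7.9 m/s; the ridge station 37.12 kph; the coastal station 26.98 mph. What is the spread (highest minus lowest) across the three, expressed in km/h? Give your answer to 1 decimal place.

the valley station: 7.9 m/s = 28.440 km/h.
the coastal station: 26.98 mph = 43.420 km/h.
Spread: 43.420 − 28.440 = 15.0 km/h.

15.0 km/h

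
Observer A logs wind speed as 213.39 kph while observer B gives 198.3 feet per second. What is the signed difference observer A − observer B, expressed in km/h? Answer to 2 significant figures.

-4.2 km/h

observer B: 198.3 ft/s = 217.591 km/h.
Difference: 213.390 − 217.591 = -4.2 km/h.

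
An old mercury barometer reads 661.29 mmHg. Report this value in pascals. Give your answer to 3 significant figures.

1 mmHg = 133.322 Pa, so 661.29 × 133.322 = 88200 Pa.

88200 Pa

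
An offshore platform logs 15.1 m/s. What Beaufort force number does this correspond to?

Beaufort force 7

15.1 m/s lies in the Beaufort 7 band (near gale, 13.9–17.1 m/s).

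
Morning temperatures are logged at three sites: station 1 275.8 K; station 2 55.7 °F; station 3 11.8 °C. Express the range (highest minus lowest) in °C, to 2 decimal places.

10.52 °C

station 1: 275.8 K = 2.650 °C.
station 2: 55.7 °F = 13.167 °C.
Spread: 13.167 − 2.650 = 10.517 °C.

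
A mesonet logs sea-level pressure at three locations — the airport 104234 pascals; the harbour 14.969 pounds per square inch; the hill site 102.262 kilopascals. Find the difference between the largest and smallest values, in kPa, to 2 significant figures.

the airport: 104234 Pa = 104.234 kPa.
the harbour: 14.969 psi = 103.208 kPa.
Spread: 104.234 − 102.262 = 2.0 kPa.

2.0 kPa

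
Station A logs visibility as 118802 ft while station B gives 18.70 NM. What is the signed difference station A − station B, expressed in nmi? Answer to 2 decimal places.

station A: 118802 ft = 19.5523 nmi.
Difference: 19.5523 − 18.7000 = 0.85 nmi.

0.85 nmi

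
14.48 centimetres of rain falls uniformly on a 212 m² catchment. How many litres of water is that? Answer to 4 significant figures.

Depth: 14.48 cm × 10 = 144.8 mm.
1 mm over 1 m² is 1 L, so volume = 144.8 × 212 = 30697.6 L ≈ 30700 L.

30700 litres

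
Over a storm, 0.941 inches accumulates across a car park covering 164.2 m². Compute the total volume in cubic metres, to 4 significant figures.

3.925 cubic metres

Depth: 0.941 in × 25.4 = 23.9014 mm.
1 mm over 1 m² is 1 L, so volume = 23.9014 × 164.2 = 3924.6099 L = 3.925 m³.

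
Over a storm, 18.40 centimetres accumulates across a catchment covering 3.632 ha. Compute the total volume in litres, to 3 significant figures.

Depth: 18.40 cm × 10 = 184 mm.
Area: 3.632 ha = 36320 m².
1 mm over 1 m² is 1 L, so volume = 184 × 36320 = 6682880 L ≈ 6680000 L.

6680000 litres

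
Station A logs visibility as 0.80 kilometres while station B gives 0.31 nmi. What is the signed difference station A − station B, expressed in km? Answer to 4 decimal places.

0.2259 km

station B: 0.31 nmi = 0.574120 km.
Difference: 0.800000 − 0.574120 = 0.2259 km.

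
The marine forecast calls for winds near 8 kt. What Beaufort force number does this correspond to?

Beaufort force 3

8 kt lies in the Beaufort 3 band (gentle breeze, 7–10 kt).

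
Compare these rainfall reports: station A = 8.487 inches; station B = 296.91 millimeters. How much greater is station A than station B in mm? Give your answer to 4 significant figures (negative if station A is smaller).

-81.34 mm

station A: 8.487 in = 215.5698 mm.
Difference: 215.5698 − 296.9100 = -81.34 mm.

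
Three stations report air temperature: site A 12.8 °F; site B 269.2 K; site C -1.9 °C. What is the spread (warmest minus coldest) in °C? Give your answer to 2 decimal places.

site A: 12.8 °F = -10.667 °C.
site B: 269.2 K = -3.950 °C.
Spread: (-1.900) − (-10.667) = 8.767 °C.

8.77 °C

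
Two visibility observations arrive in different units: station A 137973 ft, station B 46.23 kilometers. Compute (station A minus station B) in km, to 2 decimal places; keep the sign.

-4.18 km

station A: 137973 ft = 42.0542 km.
Difference: 42.0542 − 46.2300 = -4.18 km.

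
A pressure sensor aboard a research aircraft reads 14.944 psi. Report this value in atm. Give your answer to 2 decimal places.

1.02 atm

1 psi = 0.068046 atm, so 14.944 × 0.068046 = 1.02 atm.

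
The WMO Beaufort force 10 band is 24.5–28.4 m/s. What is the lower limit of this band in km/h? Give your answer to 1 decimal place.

24.5–28.4 m/s × 3.6 = 88.2–102.2 km/h.

88.2 km/h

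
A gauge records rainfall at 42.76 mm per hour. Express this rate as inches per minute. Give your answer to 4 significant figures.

42.76 mm/hour × 0.0393701 in/mm × 0.0166667 hour/minute = 0.02806 in/minute.

0.02806 in/minute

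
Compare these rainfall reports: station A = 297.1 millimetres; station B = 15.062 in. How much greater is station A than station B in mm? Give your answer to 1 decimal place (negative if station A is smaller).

station B: 15.062 in = 382.575 mm.
Difference: 297.100 − 382.575 = -85.5 mm.

-85.5 mm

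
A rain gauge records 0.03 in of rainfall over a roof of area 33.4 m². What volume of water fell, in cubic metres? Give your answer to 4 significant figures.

Depth: 0.03 in × 25.4 = 0.762 mm.
1 mm over 1 m² is 1 L, so volume = 0.762 × 33.4 = 25.4508 L = 0.02545 m³.

0.02545 cubic metres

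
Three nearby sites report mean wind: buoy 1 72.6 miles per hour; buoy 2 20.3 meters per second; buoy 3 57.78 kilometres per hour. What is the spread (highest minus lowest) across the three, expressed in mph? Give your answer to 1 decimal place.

36.7 mph

buoy 2: 20.3 m/s = 45.410 mph.
buoy 3: 57.78 km/h = 35.903 mph.
Spread: 72.600 − 35.903 = 36.7 mph.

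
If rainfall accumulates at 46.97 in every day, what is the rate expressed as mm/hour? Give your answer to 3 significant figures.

46.97 in/day × 25.4 mm/in × 0.0416667 day/hour = 49.7 mm/hour.

49.7 mm/hour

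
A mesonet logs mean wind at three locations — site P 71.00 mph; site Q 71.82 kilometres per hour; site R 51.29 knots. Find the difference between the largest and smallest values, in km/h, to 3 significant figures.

site P: 71.00 mph = 114.263 km/h.
site R: 51.29 kt = 94.989 km/h.
Spread: 114.263 − 71.820 = 42.4 km/h.

42.4 km/h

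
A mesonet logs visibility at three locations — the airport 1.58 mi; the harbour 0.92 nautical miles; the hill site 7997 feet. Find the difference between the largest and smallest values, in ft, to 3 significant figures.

2750 ft

the airport: 1.58 SM = 8342.40 ft.
the harbour: 0.92 nmi = 5590.03 ft.
Spread: 8342.40 − 5590.03 = 2750 ft.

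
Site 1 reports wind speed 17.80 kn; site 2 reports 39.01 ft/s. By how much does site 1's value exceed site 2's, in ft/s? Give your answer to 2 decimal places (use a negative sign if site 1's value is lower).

-8.97 ft/s

site 1: 17.80 kt = 30.0430 ft/s.
Difference: 30.0430 − 39.0100 = -8.97 ft/s.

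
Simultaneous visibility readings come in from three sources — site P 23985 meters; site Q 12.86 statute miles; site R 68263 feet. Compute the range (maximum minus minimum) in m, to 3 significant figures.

3290 m

site Q: 12.86 SM = 20696.16 m.
site R: 68263 ft = 20806.56 m.
Spread: 23985.00 − 20696.16 = 3290 m.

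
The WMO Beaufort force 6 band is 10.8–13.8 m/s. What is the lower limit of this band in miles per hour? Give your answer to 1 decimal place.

24.2 mph

10.8–13.8 m/s × 2.237 = 24.2–30.9 mph.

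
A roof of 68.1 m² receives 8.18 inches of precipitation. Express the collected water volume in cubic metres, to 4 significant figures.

14.15 cubic metres

Depth: 8.18 in × 25.4 = 207.772 mm.
1 mm over 1 m² is 1 L, so volume = 207.772 × 68.1 = 14149.273 L = 14.15 m³.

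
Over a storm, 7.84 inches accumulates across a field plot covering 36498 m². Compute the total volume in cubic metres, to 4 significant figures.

Depth: 7.84 in × 25.4 = 199.136 mm.
1 mm over 1 m² is 1 L, so volume = 199.136 × 36498 = 7268065.7 L = 7268 m³.

7268 cubic metres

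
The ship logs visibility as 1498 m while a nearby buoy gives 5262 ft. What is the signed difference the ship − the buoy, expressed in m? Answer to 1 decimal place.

the buoy: 5262 ft = 1603.858 m.
Difference: 1498.000 − 1603.858 = -105.9 m.

-105.9 m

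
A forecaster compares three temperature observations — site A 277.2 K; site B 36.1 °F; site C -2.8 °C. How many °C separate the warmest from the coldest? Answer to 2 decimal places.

6.85 °C

site A: 277.2 K = 4.050 °C.
site B: 36.1 °F = 2.278 °C.
Spread: 4.050 − (-2.800) = 6.850 °C.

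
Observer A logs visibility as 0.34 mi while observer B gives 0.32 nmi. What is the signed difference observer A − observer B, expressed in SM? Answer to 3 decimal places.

-0.028 SM

observer B: 0.32 nmi = 0.36825 SM.
Difference: 0.34000 − 0.36825 = -0.028 SM.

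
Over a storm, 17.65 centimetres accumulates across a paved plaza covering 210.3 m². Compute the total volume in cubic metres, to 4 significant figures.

Depth: 17.65 cm × 10 = 176.5 mm.
1 mm over 1 m² is 1 L, so volume = 176.5 × 210.3 = 37117.95 L = 37.12 m³.

37.12 cubic metres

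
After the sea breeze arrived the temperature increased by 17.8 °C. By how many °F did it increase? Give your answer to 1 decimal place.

32.0 °F

A change of 1 °C equals a change of 1.8 °F: Δ°F = 17.8 × 1.8 = 32.0 °F.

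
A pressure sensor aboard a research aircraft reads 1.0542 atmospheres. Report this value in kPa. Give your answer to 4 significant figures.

106.8 kPa

1 atm = 101.325 kPa, so 1.0542 × 101.325 = 106.8 kPa.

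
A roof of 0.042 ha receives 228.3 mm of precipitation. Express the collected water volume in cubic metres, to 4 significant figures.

Area: 0.042 ha = 420 m².
1 mm over 1 m² is 1 L, so volume = 228.3 × 420 = 95886 L = 95.89 m³.

95.89 cubic metres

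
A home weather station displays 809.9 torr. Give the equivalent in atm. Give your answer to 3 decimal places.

1 mmHg = 0.00131579 atm, so 809.9 × 0.00131579 = 1.066 atm.

1.066 atm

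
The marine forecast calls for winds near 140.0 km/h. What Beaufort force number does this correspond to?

140.0 km/h = 38.9 m/s, which is Beaufort 12 (hurricane force, ≥32.7 m/s).

Beaufort force 12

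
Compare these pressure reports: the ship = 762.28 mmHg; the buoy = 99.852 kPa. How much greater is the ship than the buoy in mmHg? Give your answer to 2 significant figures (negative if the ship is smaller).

13 mmHg

the buoy: 99.852 kPa = 748.95 mmHg.
Difference: 762.28 − 748.95 = 13 mmHg.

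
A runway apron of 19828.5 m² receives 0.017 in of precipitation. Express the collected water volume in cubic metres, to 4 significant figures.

Depth: 0.017 in × 25.4 = 0.4318 mm.
1 mm over 1 m² is 1 L, so volume = 0.4318 × 19828.5 = 8561.9463 L = 8.562 m³.

8.562 cubic metres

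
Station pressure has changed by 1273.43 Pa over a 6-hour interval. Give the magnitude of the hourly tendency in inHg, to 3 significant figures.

1273.43 Pa / 6 h × 0.0002953 inHg/Pa = 0.0627 inHg/h.

0.0627 inHg per hour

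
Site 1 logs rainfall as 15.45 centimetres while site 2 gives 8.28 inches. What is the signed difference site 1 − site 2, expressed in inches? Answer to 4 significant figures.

site 1: 15.45 cm = 6.08268 in.
Difference: 6.08268 − 8.28000 = -2.197 in.

-2.197 in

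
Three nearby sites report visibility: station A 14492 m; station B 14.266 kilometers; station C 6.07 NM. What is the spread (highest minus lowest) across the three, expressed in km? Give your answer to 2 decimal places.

station A: 14492 m = 14.4920 km.
station C: 6.07 nmi = 11.2416 km.
Spread: 14.4920 − 11.2416 = 3.25 km.

3.25 km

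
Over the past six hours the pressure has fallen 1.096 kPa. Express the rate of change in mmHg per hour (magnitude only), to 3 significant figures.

1.37 mmHg per hour

1.096 kPa / 6 h × 7.50062 mmHg/kPa = 1.37 mmHg/h.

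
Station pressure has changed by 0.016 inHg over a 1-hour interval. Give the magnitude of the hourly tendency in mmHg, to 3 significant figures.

0.016 inHg / 1 h × 25.4 mmHg/inHg = 0.406 mmHg/h.

0.406 mmHg per hour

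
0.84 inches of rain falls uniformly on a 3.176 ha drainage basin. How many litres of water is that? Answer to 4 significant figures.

Depth: 0.84 in × 25.4 = 21.336 mm.
Area: 3.176 ha = 31760 m².
1 mm over 1 m² is 1 L, so volume = 21.336 × 31760 = 677631.36 L ≈ 677600 L.

677600 litres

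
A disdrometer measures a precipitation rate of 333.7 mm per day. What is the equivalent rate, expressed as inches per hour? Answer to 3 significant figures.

0.547 in/hour

333.7 mm/day × 0.0393701 in/mm × 0.0416667 day/hour = 0.547 in/hour.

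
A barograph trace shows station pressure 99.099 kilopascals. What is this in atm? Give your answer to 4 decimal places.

0.9780 atm

1 kPa = 0.00986923 atm, so 99.099 × 0.00986923 = 0.9780 atm.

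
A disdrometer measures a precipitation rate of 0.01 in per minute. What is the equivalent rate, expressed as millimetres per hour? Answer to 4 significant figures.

15.24 mm/hour

0.01 in/minute × 25.4 mm/in × 60 minute/hour = 15.24 mm/hour.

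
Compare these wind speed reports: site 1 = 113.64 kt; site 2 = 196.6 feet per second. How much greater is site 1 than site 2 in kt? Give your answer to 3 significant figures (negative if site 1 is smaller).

-2.84 kt

site 2: 196.6 ft/s = 116.4823 kt.
Difference: 113.6400 − 116.4823 = -2.84 kt.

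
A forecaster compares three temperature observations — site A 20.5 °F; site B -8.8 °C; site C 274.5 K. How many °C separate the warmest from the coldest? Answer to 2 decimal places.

10.15 °C

site A: 20.5 °F = -6.389 °C.
site C: 274.5 K = 1.350 °C.
Spread: 1.350 − (-8.800) = 10.150 °C.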